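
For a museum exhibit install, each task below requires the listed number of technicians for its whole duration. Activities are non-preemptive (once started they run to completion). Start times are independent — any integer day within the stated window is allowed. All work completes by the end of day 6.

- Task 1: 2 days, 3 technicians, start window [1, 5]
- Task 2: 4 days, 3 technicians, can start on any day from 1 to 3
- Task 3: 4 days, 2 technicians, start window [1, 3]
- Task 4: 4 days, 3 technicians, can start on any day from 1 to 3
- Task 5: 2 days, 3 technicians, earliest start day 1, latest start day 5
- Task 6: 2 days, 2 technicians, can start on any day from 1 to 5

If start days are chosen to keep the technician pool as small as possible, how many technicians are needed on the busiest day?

8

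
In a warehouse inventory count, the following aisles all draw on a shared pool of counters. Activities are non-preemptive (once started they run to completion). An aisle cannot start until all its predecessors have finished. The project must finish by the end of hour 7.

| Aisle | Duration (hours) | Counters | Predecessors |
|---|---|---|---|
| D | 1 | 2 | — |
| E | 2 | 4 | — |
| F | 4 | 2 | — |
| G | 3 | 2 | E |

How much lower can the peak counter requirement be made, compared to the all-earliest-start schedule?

4

Early-start peak: h1:8  h2:6  h3:4  h4:4  h5:2  h6:0  h7:0 ⇒ 8.
Leveled (D@1, E@2, F@4, G@4): h1:2  h2:4  h3:4  h4:4  h5:4  h6:4  h7:2 ⇒ 4.
Reduction 8 − 4 = 4.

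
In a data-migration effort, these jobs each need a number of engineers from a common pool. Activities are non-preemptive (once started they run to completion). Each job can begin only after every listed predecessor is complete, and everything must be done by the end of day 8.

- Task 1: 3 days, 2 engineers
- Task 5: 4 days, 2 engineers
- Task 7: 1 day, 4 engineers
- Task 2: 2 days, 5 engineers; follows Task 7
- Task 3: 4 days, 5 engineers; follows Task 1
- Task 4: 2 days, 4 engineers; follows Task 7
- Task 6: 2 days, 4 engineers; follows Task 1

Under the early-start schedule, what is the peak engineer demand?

Early-start schedule: Task 1@1, Task 5@1, Task 7@1, Task 2@2, Task 3@4, Task 4@2, Task 6@4.
Load per day: day 1: 8, day 2: 13, day 3: 13, day 4: 11, day 5: 9, day 6: 5, day 7: 5, day 8: 0.
Peak is 13.

13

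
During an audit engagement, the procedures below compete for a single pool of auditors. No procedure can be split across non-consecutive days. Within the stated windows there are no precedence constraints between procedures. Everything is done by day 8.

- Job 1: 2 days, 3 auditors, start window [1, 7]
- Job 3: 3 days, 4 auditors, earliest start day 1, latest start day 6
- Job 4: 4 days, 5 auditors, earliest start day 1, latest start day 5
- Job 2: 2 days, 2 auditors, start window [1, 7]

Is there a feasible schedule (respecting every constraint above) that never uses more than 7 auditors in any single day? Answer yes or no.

yes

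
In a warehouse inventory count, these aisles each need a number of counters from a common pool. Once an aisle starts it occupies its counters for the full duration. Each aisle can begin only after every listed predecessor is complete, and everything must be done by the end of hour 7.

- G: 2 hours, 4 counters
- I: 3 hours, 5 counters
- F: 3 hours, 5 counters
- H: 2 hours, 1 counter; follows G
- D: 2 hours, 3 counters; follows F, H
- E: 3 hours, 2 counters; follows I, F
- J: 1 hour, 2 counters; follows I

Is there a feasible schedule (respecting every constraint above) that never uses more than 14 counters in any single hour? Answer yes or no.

yes

Schedule G@1, I@1, F@1, H@3, D@5, E@4, J@4: h1:14  h2:14  h3:11  h4:5  h5:5  h6:5  h7:0 — peak 14 ≤ 14.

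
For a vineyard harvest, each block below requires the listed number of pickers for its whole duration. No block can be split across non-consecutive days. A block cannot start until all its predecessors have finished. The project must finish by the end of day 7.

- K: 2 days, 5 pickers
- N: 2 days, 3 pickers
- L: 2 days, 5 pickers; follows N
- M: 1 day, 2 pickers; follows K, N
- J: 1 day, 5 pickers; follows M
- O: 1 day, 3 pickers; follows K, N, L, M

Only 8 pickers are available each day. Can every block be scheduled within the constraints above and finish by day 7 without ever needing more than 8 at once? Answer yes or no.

Schedule K@1, N@1, L@3, M@3, J@5, O@5: d1:8  d2:8  d3:7  d4:5  d5:8  d6:0  d7:0 — peak 8 ≤ 8.

yes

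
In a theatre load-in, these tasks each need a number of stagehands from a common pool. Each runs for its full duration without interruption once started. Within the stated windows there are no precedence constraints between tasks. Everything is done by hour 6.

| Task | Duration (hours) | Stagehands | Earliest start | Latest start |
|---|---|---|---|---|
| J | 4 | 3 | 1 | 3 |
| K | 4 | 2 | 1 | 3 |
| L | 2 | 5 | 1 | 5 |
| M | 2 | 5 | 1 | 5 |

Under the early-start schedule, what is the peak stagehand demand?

Early-start schedule: J@1, K@1, L@1, M@1.
Load per hour: hour 1: 15, hour 2: 15, hour 3: 5, hour 4: 5, hour 5: 0, hour 6: 0.
Peak is 15.

15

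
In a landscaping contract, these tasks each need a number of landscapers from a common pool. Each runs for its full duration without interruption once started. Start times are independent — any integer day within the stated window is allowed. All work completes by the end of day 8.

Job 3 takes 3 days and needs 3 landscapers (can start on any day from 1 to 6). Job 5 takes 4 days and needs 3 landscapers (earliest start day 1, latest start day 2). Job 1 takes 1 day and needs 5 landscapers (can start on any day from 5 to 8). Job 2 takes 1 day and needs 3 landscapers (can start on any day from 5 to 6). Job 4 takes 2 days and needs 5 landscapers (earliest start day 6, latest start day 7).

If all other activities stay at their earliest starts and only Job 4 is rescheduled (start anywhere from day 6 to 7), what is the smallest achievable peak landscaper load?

Job 4@6: d1:6  d2:6  d3:6  d4:3  d5:8  d6:5  d7:5  d8:0 → peak 8
Job 4@7: d1:6  d2:6  d3:6  d4:3  d5:8  d6:0  d7:5  d8:5 → peak 8
Best is Job 4@6, peak 8.

8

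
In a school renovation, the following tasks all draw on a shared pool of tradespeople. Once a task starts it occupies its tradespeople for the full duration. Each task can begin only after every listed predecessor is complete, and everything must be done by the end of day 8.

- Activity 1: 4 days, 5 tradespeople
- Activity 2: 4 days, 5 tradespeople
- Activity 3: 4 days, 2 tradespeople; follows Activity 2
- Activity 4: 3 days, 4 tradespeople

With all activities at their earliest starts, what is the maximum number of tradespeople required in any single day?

Early-start schedule: Activity 1@1, Activity 2@1, Activity 3@5, Activity 4@1.
Load per day: day 1: 14, day 2: 14, day 3: 14, day 4: 10, day 5: 2, day 6: 2, day 7: 2, day 8: 2.
Peak is 14.

14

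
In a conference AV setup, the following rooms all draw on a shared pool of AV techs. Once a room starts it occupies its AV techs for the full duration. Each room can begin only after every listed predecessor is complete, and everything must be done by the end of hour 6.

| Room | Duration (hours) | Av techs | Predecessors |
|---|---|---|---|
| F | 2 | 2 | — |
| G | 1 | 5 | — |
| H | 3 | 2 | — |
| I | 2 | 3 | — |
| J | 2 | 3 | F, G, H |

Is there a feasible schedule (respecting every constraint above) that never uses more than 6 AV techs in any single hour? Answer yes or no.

yes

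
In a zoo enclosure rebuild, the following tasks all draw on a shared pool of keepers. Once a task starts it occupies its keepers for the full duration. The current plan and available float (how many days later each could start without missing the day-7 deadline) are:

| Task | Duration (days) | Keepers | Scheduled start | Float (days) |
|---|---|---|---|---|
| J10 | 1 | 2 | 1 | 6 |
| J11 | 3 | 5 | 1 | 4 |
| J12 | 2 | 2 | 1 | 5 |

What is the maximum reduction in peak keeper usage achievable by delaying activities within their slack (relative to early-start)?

Early-start peak: d1:9  d2:7  d3:5  d4:0  d5:0  d6:0  d7:0 ⇒ 9.
Leveled (J10@1, J11@2, J12@5): d1:2  d2:5  d3:5  d4:5  d5:2  d6:2  d7:0 ⇒ 5.
Reduction 9 − 5 = 4.

4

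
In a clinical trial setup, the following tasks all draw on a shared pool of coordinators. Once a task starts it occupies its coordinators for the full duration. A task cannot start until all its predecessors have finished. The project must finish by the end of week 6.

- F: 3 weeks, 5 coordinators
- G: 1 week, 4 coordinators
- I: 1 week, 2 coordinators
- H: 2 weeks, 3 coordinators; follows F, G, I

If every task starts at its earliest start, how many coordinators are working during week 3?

5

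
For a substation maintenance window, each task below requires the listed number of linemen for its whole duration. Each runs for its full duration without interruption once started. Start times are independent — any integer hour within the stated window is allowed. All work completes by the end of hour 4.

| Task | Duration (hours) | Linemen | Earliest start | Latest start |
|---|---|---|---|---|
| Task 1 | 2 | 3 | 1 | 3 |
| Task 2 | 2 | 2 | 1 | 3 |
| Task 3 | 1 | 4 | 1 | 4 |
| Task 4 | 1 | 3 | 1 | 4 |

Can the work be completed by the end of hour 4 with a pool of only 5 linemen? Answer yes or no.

yes

Schedule Task 1@1, Task 2@1, Task 3@3, Task 4@4: h1:5  h2:5  h3:4  h4:3 — peak 5 ≤ 5.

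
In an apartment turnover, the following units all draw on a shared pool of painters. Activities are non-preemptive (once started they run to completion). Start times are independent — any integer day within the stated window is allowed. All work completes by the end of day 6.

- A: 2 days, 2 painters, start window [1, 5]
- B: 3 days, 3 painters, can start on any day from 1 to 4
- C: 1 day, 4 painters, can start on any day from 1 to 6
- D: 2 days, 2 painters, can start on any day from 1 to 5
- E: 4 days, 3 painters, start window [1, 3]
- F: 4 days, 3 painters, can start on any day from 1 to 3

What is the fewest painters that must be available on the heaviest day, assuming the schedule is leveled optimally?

Early-start (A@1, B@1, C@1, D@1, E@1, F@1) gives peak 17: d1:17  d2:13  d3:9  d4:6  d5:0  d6:0.
Shift D→4, E→2, F→3.
Schedule A@1, B@1, C@1, D@4, E@2, F@3: d1:9  d2:8  d3:9  d4:8  d5:8  d6:3 — peak 9.

9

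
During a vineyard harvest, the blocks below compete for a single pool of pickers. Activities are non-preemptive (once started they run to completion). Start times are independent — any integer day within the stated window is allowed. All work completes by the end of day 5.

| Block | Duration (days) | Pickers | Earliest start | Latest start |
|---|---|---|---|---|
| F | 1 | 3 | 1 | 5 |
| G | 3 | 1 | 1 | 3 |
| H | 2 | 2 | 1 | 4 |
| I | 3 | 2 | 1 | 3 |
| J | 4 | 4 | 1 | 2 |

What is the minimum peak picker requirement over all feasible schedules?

Early-start (F@1, G@1, H@1, I@1, J@1) gives peak 12: d1:12  d2:9  d3:7  d4:4  d5:0.
Shift I→3, J→2.
Schedule F@1, G@1, H@1, I@3, J@2: d1:6  d2:7  d3:7  d4:6  d5:6 — peak 7.
Total picker-days = 32 over 5 days ⇒ peak ≥ ⌈32/5⌉ = 7, so 7 is optimal.

7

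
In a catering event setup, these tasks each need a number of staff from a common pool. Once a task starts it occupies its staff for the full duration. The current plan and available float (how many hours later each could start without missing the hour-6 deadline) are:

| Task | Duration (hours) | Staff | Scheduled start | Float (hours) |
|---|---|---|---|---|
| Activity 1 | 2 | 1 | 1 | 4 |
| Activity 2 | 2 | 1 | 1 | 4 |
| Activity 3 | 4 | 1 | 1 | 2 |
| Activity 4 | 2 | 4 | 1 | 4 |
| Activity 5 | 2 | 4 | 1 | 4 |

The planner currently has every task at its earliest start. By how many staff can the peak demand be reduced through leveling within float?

6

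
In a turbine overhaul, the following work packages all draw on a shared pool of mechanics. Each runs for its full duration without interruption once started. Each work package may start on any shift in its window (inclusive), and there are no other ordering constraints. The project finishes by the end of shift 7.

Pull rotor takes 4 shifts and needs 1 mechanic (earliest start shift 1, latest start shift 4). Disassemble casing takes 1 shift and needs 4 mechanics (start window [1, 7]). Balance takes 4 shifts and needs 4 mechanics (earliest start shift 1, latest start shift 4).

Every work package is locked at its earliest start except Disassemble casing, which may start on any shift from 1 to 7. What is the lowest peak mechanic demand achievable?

5

Disassemble casing@1: s1:9  s2:5  s3:5  s4:5  s5:0  s6:0  s7:0 → peak 9
Disassemble casing@2: s1:5  s2:9  s3:5  s4:5  s5:0  s6:0  s7:0 → peak 9
Disassemble casing@3: s1:5  s2:5  s3:9  s4:5  s5:0  s6:0  s7:0 → peak 9
Disassemble casing@4: s1:5  s2:5  s3:5  s4:9  s5:0  s6:0  s7:0 → peak 9
Disassemble casing@5: s1:5  s2:5  s3:5  s4:5  s5:4  s6:0  s7:0 → peak 5
Disassemble casing@6: s1:5  s2:5  s3:5  s4:5  s5:0  s6:4  s7:0 → peak 5
Disassemble casing@7: s1:5  s2:5  s3:5  s4:5  s5:0  s6:0  s7:4 → peak 5
Best is Disassemble casing@5, peak 5.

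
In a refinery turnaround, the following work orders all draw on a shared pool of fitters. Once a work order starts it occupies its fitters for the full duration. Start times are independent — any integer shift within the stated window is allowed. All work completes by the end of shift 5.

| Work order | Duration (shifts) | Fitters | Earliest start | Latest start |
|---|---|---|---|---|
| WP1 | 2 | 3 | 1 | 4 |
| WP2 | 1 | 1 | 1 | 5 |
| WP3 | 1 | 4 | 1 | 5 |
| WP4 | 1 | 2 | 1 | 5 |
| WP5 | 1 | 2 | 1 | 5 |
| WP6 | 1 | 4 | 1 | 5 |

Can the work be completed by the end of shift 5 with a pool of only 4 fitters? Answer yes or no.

Schedule WP1@1, WP2@1, WP3@3, WP4@4, WP5@4, WP6@5: s1:4  s2:3  s3:4  s4:4  s5:4 — peak 4 ≤ 4.

yes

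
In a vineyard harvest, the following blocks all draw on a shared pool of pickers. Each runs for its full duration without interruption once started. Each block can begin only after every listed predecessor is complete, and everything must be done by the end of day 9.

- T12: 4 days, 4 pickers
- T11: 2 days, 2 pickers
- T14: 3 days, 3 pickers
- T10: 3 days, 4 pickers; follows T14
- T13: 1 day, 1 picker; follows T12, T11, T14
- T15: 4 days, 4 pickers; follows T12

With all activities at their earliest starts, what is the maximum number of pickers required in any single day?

Early-start schedule: T12@1, T11@1, T14@1, T10@4, T13@5, T15@5.
Load per day: day 1: 9, day 2: 9, day 3: 7, day 4: 8, day 5: 9, day 6: 8, day 7: 4, day 8: 4, day 9: 0.
Peak is 9.

9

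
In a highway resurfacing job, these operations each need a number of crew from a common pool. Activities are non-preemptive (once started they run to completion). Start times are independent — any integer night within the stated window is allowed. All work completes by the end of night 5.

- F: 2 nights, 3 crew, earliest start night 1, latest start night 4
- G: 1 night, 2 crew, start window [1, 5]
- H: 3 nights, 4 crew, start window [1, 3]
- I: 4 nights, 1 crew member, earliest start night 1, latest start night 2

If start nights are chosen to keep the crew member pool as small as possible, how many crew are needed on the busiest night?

Early-start (F@1, G@1, H@1, I@1) gives peak 10: n1:10  n2:8  n3:5  n4:1  n5:0.
Shift H→3, I→2.
Schedule F@1, G@1, H@3, I@2: n1:5  n2:4  n3:5  n4:5  n5:5 — peak 5.
Total crew member-nights = 24 over 5 nights ⇒ peak ≥ ⌈24/5⌉ = 5, so 5 is optimal.

5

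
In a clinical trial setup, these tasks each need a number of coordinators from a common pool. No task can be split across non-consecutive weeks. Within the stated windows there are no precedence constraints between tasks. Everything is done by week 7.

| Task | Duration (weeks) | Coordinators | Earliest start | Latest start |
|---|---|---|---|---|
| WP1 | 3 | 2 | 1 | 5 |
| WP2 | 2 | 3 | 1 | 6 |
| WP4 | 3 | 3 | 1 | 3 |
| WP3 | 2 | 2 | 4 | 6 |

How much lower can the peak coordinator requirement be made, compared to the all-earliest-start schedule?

Early-start peak: w1:8  w2:8  w3:5  w4:2  w5:2  w6:0  w7:0 ⇒ 8.
Leveled (WP1@1, WP2@1, WP4@3, WP3@4): w1:5  w2:5  w3:5  w4:5  w5:5  w6:0  w7:0 ⇒ 5.
Reduction 8 − 5 = 3.

3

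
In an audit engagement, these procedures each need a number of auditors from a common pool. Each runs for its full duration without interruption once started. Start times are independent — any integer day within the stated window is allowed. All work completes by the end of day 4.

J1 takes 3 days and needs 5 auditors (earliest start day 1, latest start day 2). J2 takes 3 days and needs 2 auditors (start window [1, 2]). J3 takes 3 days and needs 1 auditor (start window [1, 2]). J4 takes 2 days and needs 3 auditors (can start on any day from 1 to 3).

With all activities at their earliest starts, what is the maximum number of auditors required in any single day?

11

Early-start schedule: J1@1, J2@1, J3@1, J4@1.
Load per day: day 1: 11, day 2: 11, day 3: 8, day 4: 0.
Peak is 11.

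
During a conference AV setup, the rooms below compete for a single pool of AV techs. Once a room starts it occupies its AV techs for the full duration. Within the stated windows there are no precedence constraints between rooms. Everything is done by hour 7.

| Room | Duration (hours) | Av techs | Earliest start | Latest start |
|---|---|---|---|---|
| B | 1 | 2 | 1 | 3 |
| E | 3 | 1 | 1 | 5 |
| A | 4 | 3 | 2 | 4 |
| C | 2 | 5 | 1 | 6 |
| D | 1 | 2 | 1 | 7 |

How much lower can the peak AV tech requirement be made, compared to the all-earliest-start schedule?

5

Early-start peak: h1:10  h2:9  h3:4  h4:3  h5:3  h6:0  h7:0 ⇒ 10.
Leveled (B@1, E@1, A@2, C@6, D@1): h1:5  h2:4  h3:4  h4:3  h5:3  h6:5  h7:5 ⇒ 5.
Reduction 10 − 5 = 5.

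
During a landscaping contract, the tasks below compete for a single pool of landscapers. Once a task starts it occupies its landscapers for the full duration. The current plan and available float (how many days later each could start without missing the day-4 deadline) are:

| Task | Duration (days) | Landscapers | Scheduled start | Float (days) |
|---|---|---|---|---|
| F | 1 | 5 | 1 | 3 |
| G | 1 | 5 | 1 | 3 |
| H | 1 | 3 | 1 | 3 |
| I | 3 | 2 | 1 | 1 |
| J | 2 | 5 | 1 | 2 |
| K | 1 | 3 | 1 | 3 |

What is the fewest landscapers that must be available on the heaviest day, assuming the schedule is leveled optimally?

10

Early-start (F@1, G@1, H@1, I@1, J@1, K@1) gives peak 23: d1:23  d2:7  d3:2  d4:0.
Shift H→2, I→2, J→2, K→3.
Schedule F@1, G@1, H@2, I@2, J@2, K@3: d1:10  d2:10  d3:10  d4:2 — peak 10.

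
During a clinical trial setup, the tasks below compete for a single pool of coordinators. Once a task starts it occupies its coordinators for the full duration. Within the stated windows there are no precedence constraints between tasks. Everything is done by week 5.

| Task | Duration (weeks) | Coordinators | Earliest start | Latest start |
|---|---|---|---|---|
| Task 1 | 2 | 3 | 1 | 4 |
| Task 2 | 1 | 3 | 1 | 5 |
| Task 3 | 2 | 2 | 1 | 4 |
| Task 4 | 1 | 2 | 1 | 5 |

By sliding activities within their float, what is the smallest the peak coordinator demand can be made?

4

Early-start (Task 1@1, Task 2@1, Task 3@1, Task 4@1) gives peak 10: w1:10  w2:5  w3:0  w4:0  w5:0.
Shift Task 2→3, Task 3→4, Task 4→4.
Schedule Task 1@1, Task 2@3, Task 3@4, Task 4@4: w1:3  w2:3  w3:3  w4:4  w5:2 — peak 4.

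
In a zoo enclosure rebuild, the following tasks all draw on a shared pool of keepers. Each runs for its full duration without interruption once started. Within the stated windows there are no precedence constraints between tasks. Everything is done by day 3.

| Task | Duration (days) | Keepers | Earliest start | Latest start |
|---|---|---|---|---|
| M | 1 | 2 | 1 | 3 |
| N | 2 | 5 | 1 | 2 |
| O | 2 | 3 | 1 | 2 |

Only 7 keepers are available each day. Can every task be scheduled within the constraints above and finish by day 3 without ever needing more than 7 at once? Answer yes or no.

no

The minimum achievable peak is 8; 7 < 8, so no feasible schedule stays within the cap.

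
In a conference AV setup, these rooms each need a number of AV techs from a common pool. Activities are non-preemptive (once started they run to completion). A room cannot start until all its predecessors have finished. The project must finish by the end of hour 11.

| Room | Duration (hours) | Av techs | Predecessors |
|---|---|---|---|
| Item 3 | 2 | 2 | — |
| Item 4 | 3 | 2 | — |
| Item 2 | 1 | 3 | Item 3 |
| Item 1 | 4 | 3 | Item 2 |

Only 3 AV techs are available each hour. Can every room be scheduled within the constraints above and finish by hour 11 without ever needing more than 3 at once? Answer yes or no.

Schedule Item 3@1, Item 4@3, Item 2@6, Item 1@7: h1:2  h2:2  h3:2  h4:2  h5:2  h6:3  h7:3  h8:3  h9:3  h10:3  h11:0 — peak 3 ≤ 3.

yes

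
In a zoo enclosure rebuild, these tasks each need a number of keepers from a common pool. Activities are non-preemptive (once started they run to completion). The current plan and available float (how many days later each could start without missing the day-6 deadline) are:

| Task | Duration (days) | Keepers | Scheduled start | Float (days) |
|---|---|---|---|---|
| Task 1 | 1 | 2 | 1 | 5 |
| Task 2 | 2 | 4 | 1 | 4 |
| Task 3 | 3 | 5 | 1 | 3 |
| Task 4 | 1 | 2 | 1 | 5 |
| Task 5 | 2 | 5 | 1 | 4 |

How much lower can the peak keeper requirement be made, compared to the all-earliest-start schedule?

9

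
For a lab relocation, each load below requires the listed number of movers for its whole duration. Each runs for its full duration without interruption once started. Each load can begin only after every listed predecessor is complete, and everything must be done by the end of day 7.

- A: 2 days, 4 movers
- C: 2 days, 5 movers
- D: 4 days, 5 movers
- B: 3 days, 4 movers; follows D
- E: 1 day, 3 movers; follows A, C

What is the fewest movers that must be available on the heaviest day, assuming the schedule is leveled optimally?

9

Early-start (A@1, C@1, D@1, B@5, E@3) gives peak 14: d1:14  d2:14  d3:8  d4:5  d5:4  d6:4  d7:4.
Shift C→5, E→7.
Schedule A@1, C@5, D@1, B@5, E@7: d1:9  d2:9  d3:5  d4:5  d5:9  d6:9  d7:7 — peak 9.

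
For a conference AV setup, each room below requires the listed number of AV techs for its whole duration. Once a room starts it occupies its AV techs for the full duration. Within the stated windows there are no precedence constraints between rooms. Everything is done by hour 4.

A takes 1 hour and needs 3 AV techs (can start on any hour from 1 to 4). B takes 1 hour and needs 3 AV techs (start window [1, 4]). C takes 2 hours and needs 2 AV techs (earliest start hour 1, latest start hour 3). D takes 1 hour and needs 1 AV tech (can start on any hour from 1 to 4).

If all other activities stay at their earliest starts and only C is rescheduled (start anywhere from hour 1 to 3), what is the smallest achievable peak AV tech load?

7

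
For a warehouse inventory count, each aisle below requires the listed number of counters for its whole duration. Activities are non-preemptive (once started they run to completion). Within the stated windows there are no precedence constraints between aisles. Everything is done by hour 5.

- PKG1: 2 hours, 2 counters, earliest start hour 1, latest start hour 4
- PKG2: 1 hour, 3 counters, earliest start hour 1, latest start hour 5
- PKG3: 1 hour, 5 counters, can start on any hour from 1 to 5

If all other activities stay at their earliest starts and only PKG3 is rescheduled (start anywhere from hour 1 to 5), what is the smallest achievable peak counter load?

PKG3@1: h1:10  h2:2  h3:0  h4:0  h5:0 → peak 10
PKG3@2: h1:5  h2:7  h3:0  h4:0  h5:0 → peak 7
PKG3@3: h1:5  h2:2  h3:5  h4:0  h5:0 → peak 5
PKG3@4: h1:5  h2:2  h3:0  h4:5  h5:0 → peak 5
PKG3@5: h1:5  h2:2  h3:0  h4:0  h5:5 → peak 5
Best is PKG3@3, peak 5.

5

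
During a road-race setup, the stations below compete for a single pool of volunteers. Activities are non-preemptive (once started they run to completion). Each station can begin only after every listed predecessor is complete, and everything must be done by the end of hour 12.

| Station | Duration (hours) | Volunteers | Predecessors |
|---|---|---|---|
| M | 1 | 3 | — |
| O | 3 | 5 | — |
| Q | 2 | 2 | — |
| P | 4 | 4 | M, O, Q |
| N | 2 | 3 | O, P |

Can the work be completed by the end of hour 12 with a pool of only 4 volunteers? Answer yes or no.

The minimum achievable peak is 5; 4 < 5, so no feasible schedule stays within the cap.

no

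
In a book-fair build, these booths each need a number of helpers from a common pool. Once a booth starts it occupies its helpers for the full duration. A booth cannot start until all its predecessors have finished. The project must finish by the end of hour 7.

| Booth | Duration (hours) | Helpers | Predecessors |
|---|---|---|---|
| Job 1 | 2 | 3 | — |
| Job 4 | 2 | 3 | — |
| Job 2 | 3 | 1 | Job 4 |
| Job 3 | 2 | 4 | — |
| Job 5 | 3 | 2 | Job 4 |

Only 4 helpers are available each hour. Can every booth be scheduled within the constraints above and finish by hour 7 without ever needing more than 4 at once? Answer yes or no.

Total helper-hours = 29; over 7 hours the average is 29/7 > 4, so some hour must exceed 4.

no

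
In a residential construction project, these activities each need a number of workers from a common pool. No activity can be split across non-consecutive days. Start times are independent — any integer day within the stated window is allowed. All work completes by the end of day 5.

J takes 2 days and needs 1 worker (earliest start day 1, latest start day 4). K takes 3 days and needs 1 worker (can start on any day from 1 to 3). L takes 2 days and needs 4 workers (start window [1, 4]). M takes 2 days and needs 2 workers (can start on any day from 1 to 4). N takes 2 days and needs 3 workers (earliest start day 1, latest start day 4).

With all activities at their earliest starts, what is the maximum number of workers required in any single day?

Early-start schedule: J@1, K@1, L@1, M@1, N@1.
Load per day: day 1: 11, day 2: 11, day 3: 1, day 4: 0, day 5: 0.
Peak is 11.

11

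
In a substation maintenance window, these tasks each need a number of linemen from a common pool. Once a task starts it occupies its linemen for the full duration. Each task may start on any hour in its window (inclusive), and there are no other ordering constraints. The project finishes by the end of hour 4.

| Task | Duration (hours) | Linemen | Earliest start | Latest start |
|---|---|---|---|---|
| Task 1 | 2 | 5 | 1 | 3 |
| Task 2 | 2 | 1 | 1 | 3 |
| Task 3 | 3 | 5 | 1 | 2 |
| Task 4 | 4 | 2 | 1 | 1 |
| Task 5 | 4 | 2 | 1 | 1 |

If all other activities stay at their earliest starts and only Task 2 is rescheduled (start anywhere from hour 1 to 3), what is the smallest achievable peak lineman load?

14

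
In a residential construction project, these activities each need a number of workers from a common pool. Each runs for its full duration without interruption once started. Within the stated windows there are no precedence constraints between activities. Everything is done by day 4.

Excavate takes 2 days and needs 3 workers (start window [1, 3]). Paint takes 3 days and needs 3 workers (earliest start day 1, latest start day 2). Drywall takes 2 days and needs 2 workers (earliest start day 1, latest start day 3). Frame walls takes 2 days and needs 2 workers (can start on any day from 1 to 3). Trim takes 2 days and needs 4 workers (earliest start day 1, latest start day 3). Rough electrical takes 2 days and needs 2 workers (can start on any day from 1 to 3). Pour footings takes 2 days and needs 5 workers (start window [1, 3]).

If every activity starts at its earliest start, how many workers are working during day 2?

21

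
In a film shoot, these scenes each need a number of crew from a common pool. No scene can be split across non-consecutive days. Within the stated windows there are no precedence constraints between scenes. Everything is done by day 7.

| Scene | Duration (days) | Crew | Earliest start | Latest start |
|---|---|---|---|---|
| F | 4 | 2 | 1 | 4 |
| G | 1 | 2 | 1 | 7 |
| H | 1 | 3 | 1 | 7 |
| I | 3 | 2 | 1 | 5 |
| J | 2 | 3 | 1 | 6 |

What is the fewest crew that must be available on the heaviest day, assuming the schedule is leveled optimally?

Early-start (F@1, G@1, H@1, I@1, J@1) gives peak 12: d1:12  d2:7  d3:4  d4:2  d5:0  d6:0  d7:0.
Shift H→5, I→2, J→6.
Schedule F@1, G@1, H@5, I@2, J@6: d1:4  d2:4  d3:4  d4:4  d5:3  d6:3  d7:3 — peak 4.
Total crew member-days = 25 over 7 days ⇒ peak ≥ ⌈25/7⌉ = 4, so 4 is optimal.

4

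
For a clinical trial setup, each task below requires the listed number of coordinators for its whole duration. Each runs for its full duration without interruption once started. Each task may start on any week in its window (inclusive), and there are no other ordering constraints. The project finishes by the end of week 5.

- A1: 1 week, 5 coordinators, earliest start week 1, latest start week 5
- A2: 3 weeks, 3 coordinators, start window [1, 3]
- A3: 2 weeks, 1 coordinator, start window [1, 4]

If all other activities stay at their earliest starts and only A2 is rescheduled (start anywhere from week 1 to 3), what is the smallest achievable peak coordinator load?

6

A2@1: w1:9  w2:4  w3:3  w4:0  w5:0 → peak 9
A2@2: w1:6  w2:4  w3:3  w4:3  w5:0 → peak 6
A2@3: w1:6  w2:1  w3:3  w4:3  w5:3 → peak 6
Best is A2@2, peak 6.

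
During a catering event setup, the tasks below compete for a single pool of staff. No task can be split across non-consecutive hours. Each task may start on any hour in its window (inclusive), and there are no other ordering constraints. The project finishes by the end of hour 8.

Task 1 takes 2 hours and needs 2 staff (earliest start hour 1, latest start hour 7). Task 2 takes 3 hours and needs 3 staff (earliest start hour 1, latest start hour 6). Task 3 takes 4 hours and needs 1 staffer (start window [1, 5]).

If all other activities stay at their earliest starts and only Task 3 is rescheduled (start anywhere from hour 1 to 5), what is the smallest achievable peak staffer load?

5

Task 3@1: h1:6  h2:6  h3:4  h4:1  h5:0  h6:0  h7:0  h8:0 → peak 6
Task 3@2: h1:5  h2:6  h3:4  h4:1  h5:1  h6:0  h7:0  h8:0 → peak 6
Task 3@3: h1:5  h2:5  h3:4  h4:1  h5:1  h6:1  h7:0  h8:0 → peak 5
Task 3@4: h1:5  h2:5  h3:3  h4:1  h5:1  h6:1  h7:1  h8:0 → peak 5
Task 3@5: h1:5  h2:5  h3:3  h4:0  h5:1  h6:1  h7:1  h8:1 → peak 5
Best is Task 3@3, peak 5.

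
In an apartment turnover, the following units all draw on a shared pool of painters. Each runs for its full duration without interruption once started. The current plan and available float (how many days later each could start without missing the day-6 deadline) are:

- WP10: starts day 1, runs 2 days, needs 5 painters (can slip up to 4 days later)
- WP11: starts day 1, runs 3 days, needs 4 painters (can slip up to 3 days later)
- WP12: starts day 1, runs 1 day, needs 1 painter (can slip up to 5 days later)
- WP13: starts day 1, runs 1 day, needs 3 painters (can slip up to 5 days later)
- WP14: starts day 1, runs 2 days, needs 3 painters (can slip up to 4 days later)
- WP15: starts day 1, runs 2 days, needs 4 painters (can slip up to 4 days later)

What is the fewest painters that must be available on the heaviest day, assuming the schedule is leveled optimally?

Early-start (WP10@1, WP11@1, WP12@1, WP13@1, WP14@1, WP15@1) gives peak 20: d1:20  d2:16  d3:4  d4:0  d5:0  d6:0.
Shift WP11→3, WP13→2, WP14→3, WP15→5.
Schedule WP10@1, WP11@3, WP12@1, WP13@2, WP14@3, WP15@5: d1:6  d2:8  d3:7  d4:7  d5:8  d6:4 — peak 8.

8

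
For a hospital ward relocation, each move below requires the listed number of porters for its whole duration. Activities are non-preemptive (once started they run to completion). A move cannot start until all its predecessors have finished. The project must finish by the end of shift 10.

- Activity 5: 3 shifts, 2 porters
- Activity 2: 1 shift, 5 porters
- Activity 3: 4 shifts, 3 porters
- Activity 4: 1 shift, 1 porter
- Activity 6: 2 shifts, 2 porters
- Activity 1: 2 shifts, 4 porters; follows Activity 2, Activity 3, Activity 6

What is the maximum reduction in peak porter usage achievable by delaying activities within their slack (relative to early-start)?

8

Early-start peak: s1:13  s2:7  s3:5  s4:3  s5:4  s6:4  s7:0  s8:0  s9:0  s10:0 ⇒ 13.
Leveled (Activity 5@1, Activity 2@4, Activity 3@5, Activity 4@1, Activity 6@1, Activity 1@9): s1:5  s2:4  s3:2  s4:5  s5:3  s6:3  s7:3  s8:3  s9:4  s10:4 ⇒ 5.
Reduction 13 − 5 = 8.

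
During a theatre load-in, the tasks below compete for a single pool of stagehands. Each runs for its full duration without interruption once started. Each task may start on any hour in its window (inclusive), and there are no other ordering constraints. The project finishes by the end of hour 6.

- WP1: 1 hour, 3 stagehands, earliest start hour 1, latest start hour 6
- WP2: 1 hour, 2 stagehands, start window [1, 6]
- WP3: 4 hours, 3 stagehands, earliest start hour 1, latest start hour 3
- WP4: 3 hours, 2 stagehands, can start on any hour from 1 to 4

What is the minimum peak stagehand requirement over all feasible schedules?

Early-start (WP1@1, WP2@1, WP3@1, WP4@1) gives peak 10: h1:10  h2:5  h3:5  h4:3  h5:0  h6:0.
Shift WP3→2, WP4→2.
Schedule WP1@1, WP2@1, WP3@2, WP4@2: h1:5  h2:5  h3:5  h4:5  h5:3  h6:0 — peak 5.

5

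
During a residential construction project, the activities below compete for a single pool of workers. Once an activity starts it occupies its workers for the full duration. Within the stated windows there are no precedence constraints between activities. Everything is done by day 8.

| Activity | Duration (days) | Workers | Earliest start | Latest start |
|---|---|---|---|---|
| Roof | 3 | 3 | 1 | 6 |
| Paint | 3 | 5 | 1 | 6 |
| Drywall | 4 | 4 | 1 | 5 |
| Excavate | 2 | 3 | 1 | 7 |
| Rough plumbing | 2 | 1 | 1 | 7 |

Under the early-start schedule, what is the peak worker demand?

Early-start schedule: Roof@1, Paint@1, Drywall@1, Excavate@1, Rough plumbing@1.
Load per day: day 1: 16, day 2: 16, day 3: 12, day 4: 4, day 5: 0, day 6: 0, day 7: 0, day 8: 0.
Peak is 16.

16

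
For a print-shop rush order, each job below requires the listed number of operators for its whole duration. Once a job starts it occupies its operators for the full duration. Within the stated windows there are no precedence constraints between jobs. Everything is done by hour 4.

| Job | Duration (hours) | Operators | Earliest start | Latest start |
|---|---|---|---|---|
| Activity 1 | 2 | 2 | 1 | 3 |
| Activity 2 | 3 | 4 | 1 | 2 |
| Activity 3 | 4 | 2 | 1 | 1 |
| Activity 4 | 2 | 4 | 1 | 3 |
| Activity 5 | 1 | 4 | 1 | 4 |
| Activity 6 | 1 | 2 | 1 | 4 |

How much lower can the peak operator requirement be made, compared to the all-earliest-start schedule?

8

Early-start peak: h1:18  h2:12  h3:6  h4:2 ⇒ 18.
Leveled (Activity 1@1, Activity 2@1, Activity 3@1, Activity 4@3, Activity 5@4, Activity 6@1): h1:10  h2:8  h3:10  h4:10 ⇒ 10.
Reduction 18 − 10 = 8.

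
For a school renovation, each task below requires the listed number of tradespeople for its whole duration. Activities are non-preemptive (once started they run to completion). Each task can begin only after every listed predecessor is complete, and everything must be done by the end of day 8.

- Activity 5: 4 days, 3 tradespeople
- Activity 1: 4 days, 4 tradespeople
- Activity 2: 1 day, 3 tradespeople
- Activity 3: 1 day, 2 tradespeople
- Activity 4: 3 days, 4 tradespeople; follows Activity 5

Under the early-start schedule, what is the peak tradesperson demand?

Early-start schedule: Activity 5@1, Activity 1@1, Activity 2@1, Activity 3@1, Activity 4@5.
Load per day: day 1: 12, day 2: 7, day 3: 7, day 4: 7, day 5: 4, day 6: 4, day 7: 4, day 8: 0.
Peak is 12.

12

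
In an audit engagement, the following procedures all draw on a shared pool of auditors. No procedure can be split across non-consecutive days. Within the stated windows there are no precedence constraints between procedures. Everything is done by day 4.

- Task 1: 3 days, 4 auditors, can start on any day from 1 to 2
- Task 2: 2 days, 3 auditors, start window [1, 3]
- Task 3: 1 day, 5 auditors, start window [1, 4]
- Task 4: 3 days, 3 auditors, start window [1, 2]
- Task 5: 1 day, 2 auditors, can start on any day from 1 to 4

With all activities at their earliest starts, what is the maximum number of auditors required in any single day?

Early-start schedule: Task 1@1, Task 2@1, Task 3@1, Task 4@1, Task 5@1.
Load per day: day 1: 17, day 2: 10, day 3: 7, day 4: 0.
Peak is 17.

17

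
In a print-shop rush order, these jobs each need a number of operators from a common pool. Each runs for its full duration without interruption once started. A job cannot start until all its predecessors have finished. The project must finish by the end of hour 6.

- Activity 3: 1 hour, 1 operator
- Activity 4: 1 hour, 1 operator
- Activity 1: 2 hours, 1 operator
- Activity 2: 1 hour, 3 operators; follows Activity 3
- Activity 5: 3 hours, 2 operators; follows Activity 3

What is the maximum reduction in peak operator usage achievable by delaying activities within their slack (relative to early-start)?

3

Early-start peak: h1:3  h2:6  h3:2  h4:2  h5:0  h6:0 ⇒ 6.
Leveled (Activity 3@1, Activity 4@1, Activity 1@1, Activity 2@3, Activity 5@4): h1:3  h2:1  h3:3  h4:2  h5:2  h6:2 ⇒ 3.
Reduction 6 − 3 = 3.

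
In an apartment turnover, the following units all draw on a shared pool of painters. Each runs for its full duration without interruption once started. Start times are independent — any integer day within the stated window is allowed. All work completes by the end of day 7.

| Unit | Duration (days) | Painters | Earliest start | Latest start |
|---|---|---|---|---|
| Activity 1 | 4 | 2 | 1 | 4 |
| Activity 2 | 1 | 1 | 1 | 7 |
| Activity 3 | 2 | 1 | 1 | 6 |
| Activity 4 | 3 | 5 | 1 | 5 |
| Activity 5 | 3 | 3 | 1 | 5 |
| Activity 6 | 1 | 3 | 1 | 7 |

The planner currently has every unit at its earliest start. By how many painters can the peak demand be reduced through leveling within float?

9

Early-start peak: d1:15  d2:11  d3:10  d4:2  d5:0  d6:0  d7:0 ⇒ 15.
Leveled (Activity 1@1, Activity 2@1, Activity 3@2, Activity 4@5, Activity 5@1, Activity 6@4): d1:6  d2:6  d3:6  d4:5  d5:5  d6:5  d7:5 ⇒ 6.
Reduction 15 − 6 = 9.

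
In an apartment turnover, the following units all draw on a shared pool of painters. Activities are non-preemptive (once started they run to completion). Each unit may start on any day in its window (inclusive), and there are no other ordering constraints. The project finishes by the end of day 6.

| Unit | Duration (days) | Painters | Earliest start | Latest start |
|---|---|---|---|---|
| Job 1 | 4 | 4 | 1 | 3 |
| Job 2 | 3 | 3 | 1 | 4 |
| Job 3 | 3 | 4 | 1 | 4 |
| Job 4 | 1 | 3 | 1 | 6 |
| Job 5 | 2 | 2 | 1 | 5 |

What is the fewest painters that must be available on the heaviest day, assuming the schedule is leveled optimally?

8

Early-start (Job 1@1, Job 2@1, Job 3@1, Job 4@1, Job 5@1) gives peak 16: d1:16  d2:13  d3:11  d4:4  d5:0  d6:0.
Shift Job 2→4, Job 4→5, Job 5→5.
Schedule Job 1@1, Job 2@4, Job 3@1, Job 4@5, Job 5@5: d1:8  d2:8  d3:8  d4:7  d5:8  d6:5 — peak 8.
Total painter-days = 44 over 6 days ⇒ peak ≥ ⌈44/6⌉ = 8, so 8 is optimal.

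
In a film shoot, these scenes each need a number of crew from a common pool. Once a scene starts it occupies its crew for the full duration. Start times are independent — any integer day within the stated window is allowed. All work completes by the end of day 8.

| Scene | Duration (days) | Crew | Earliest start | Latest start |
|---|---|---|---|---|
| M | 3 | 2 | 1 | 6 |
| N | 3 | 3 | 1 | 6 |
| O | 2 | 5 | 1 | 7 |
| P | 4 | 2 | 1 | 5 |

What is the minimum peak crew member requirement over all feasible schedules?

Early-start (M@1, N@1, O@1, P@1) gives peak 12: d1:12  d2:12  d3:7  d4:2  d5:0  d6:0  d7:0  d8:0.
Shift N→4, O→7.
Schedule M@1, N@4, O@7, P@1: d1:4  d2:4  d3:4  d4:5  d5:3  d6:3  d7:5  d8:5 — peak 5.
Total crew member-days = 33 over 8 days ⇒ peak ≥ ⌈33/8⌉ = 5, so 5 is optimal.

5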